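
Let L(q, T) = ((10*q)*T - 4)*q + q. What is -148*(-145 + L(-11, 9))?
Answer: -1595144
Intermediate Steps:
L(q, T) = q + q*(-4 + 10*T*q) (L(q, T) = (10*T*q - 4)*q + q = (-4 + 10*T*q)*q + q = q*(-4 + 10*T*q) + q = q + q*(-4 + 10*T*q))
-148*(-145 + L(-11, 9)) = -148*(-145 - 11*(-3 + 10*9*(-11))) = -148*(-145 - 11*(-3 - 990)) = -148*(-145 - 11*(-993)) = -148*(-145 + 10923) = -148*10778 = -1595144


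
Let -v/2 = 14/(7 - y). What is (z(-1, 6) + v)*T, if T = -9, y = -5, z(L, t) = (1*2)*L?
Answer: 39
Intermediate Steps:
z(L, t) = 2*L
v = -7/3 (v = -28/(7 - 1*(-5)) = -28/(7 + 5) = -28/12 = -2*7/6 = -7/3 ≈ -2.3333)
(z(-1, 6) + v)*T = (2*(-1) - 7/3)*(-9) = (-2 - 7/3)*(-9) = -13/3*(-9) = 39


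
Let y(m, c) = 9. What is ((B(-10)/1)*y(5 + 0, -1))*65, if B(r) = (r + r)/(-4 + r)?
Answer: 5850/7 ≈ 835.71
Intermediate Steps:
B(r) = 2*r/(-4 + r) (B(r) = (2*r)/(-4 + r) = 2*r/(-4 + r))
((B(-10)/1)*y(5 + 0, -1))*65 = (((2*(-10)/(-4 - 10))/1)*9)*65 = (((2*(-10)/(-14))*1)*9)*65 = (((2*(-10)*(-1/14))*1)*9)*65 = (((10/7)*1)*9)*65 = ((10/7)*9)*65 = (90/7)*65 = 5850/7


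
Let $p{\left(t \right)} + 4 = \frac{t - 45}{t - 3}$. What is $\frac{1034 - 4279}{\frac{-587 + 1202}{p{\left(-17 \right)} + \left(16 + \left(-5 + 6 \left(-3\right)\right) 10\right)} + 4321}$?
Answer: $- \frac{6973505}{9279679} \approx -0.75148$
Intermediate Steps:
$p{\left(t \right)} = -4 + \frac{-45 + t}{-3 + t}$ ($p{\left(t \right)} = -4 + \frac{t - 45}{t - 3} = -4 + \frac{-45 + t}{-3 + t}$)
$\frac{1034 - 4279}{\frac{-587 + 1202}{p{\left(-17 \right)} + \left(16 + \left(-5 + 6 \left(-3\right)\right) 10\right)} + 4321} = \frac{1034 - 4279}{\frac{-587 + 1202}{\frac{3 \left(-11 - -17\right)}{-3 - 17} + \left(16 + \left(-5 + 6 \left(-3\right)\right) 10\right)} + 4321} = - \frac{3245}{\frac{615}{\frac{3 \left(-11 + 17\right)}{-20} + \left(16 + \left(-5 - 18\right) 10\right)} + 4321} = - \frac{3245}{\frac{615}{3 \left(- \frac{1}{20}\right) 6 + \left(16 - 230\right)} + 4321} = - \frac{3245}{\frac{615}{- \frac{9}{10} + \left(16 - 230\right)} + 4321} = - \frac{3245}{\frac{615}{- \frac{9}{10} - 214} + 4321} = - \frac{3245}{\frac{615}{- \frac{2149}{10}} + 4321} = - \frac{3245}{615 \left(- \frac{10}{2149}\right) + 4321} = - \frac{3245}{- \frac{6150}{2149} + 4321} = - \frac{3245}{\frac{9279679}{2149}} = \left(-3245\right) \frac{2149}{9279679} = - \frac{6973505}{9279679}$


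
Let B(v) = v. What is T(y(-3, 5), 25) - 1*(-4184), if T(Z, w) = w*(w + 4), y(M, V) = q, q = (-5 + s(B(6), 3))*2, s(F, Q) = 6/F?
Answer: 4909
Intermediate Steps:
q = -8 (q = (-5 + 6/6)*2 = (-5 + 6*(⅙))*2 = (-5 + 1)*2 = -4*2 = -8)
y(M, V) = -8
T(Z, w) = w*(4 + w)
T(y(-3, 5), 25) - 1*(-4184) = 25*(4 + 25) - 1*(-4184) = 25*29 + 4184 = 725 + 4184 = 4909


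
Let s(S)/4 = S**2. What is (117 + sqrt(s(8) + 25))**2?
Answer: (117 + sqrt(281))**2 ≈ 17893.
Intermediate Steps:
s(S) = 4*S**2
(117 + sqrt(s(8) + 25))**2 = (117 + sqrt(4*8**2 + 25))**2 = (117 + sqrt(4*64 + 25))**2 = (117 + sqrt(256 + 25))**2 = (117 + sqrt(281))**2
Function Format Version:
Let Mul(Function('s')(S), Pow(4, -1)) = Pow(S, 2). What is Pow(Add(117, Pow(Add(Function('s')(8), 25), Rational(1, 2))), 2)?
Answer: Pow(Add(117, Pow(281, Rational(1, 2))), 2) ≈ 17893.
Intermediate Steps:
Function('s')(S) = Mul(4, Pow(S, 2))
Pow(Add(117, Pow(Add(Function('s')(8), 25), Rational(1, 2))), 2) = Pow(Add(117, Pow(Add(Mul(4, Pow(8, 2)), 25), Rational(1, 2))), 2) = Pow(Add(117, Pow(Add(Mul(4, 64), 25), Rational(1, 2))), 2) = Pow(Add(117, Pow(Add(256, 25), Rational(1, 2))), 2) = Pow(Add(117, Pow(281, Rational(1, 2))), 2)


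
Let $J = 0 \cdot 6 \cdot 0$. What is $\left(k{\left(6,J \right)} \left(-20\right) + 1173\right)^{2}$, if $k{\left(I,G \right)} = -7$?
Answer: $1723969$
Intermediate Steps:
$J = 0$ ($J = 0 \cdot 0 = 0$)
$\left(k{\left(6,J \right)} \left(-20\right) + 1173\right)^{2} = \left(\left(-7\right) \left(-20\right) + 1173\right)^{2} = \left(140 + 1173\right)^{2} = 1313^{2} = 1723969$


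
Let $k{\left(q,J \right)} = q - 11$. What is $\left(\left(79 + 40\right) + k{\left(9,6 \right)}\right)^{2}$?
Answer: $13689$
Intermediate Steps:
$k{\left(q,J \right)} = -11 + q$
$\left(\left(79 + 40\right) + k{\left(9,6 \right)}\right)^{2} = \left(\left(79 + 40\right) + \left(-11 + 9\right)\right)^{2} = \left(119 - 2\right)^{2} = 117^{2} = 13689$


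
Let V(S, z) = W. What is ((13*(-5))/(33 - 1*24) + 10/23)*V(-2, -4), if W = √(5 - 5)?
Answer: 0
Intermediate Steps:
W = 0 (W = √0 = 0)
V(S, z) = 0
((13*(-5))/(33 - 1*24) + 10/23)*V(-2, -4) = ((13*(-5))/(33 - 1*24) + 10/23)*0 = (-65/(33 - 24) + 10*(1/23))*0 = (-65/9 + 10/23)*0 = -1405/207*0 = 0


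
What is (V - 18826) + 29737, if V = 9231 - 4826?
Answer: 15316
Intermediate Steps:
V = 4405
(V - 18826) + 29737 = (4405 - 18826) + 29737 = -14421 + 29737 = 15316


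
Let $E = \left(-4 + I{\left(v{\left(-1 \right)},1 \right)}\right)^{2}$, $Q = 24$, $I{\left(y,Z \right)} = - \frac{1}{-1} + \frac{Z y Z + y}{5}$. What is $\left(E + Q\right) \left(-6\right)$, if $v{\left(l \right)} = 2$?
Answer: $- \frac{4326}{25} \approx -173.04$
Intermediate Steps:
$I{\left(y,Z \right)} = 1 + \frac{y}{5} + \frac{y Z^{2}}{5}$ ($I{\left(y,Z \right)} = \left(-1\right) \left(-1\right) + \left(y Z^{2} + y\right) \frac{1}{5} = 1 + \left(y + y Z^{2}\right) \frac{1}{5} = 1 + \left(\frac{y}{5} + \frac{y Z^{2}}{5}\right) = 1 + \frac{y}{5} + \frac{y Z^{2}}{5}$)
$E = \frac{121}{25}$ ($E = \left(-4 + \left(1 + \frac{1}{5} \cdot 2 + \frac{1}{5} \cdot 2 \cdot 1^{2}\right)\right)^{2} = \left(-4 + \left(1 + \frac{2}{5} + \frac{1}{5} \cdot 2 \cdot 1\right)\right)^{2} = \left(-4 + \left(1 + \frac{2}{5} + \frac{2}{5}\right)\right)^{2} = \left(-4 + \frac{9}{5}\right)^{2} = \left(- \frac{11}{5}\right)^{2} = \frac{121}{25} \approx 4.84$)
$\left(E + Q\right) \left(-6\right) = \left(\frac{121}{25} + 24\right) \left(-6\right) = \frac{721}{25} \left(-6\right) = - \frac{4326}{25}$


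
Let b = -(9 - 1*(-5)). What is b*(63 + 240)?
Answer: -4242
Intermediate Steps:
b = -14 (b = -(9 + 5) = -1*14 = -14)
b*(63 + 240) = -14*(63 + 240) = -14*303 = -4242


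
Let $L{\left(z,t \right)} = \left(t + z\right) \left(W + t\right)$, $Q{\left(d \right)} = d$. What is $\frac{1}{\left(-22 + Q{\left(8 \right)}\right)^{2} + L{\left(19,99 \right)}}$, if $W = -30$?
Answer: $\frac{1}{8338} \approx 0.00011993$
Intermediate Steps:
$L{\left(z,t \right)} = \left(-30 + t\right) \left(t + z\right)$ ($L{\left(z,t \right)} = \left(t + z\right) \left(-30 + t\right) = \left(-30 + t\right) \left(t + z\right)$)
$\frac{1}{\left(-22 + Q{\left(8 \right)}\right)^{2} + L{\left(19,99 \right)}} = \frac{1}{\left(-22 + 8\right)^{2} + \left(99^{2} - 2970 - 570 + 99 \cdot 19\right)} = \frac{1}{\left(-14\right)^{2} + \left(9801 - 2970 - 570 + 1881\right)} = \frac{1}{196 + 8142} = \frac{1}{8338}$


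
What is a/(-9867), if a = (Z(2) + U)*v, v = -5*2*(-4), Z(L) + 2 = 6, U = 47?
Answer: -680/3289 ≈ -0.20675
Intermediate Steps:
Z(L) = 4 (Z(L) = -2 + 6 = 4)
v = 40 (v = -10*(-4) = 40)
a = 2040 (a = (4 + 47)*40 = 51*40 = 2040)
a/(-9867) = 2040/(-9867) = 2040*(-1/9867) = -680/3289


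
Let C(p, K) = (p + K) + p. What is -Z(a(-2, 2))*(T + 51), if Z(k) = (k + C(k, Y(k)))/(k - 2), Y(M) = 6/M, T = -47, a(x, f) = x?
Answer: -9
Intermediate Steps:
C(p, K) = K + 2*p (C(p, K) = (K + p) + p = K + 2*p)
Z(k) = (3*k + 6/k)/(-2 + k) (Z(k) = (k + (6/k + 2*k))/(k - 2) = (k + (2*k + 6/k))/(-2 + k) = (3*k + 6/k)/(-2 + k))
-Z(a(-2, 2))*(T + 51) = -3*(2 + (-2)²)/(-2*(-2 - 2))*(-47 + 51) = -3*(-½)*(2 + 4)/(-4)*4 = -3*(-½)*(-¼)*6*4 = -9*4/4 = -1*9 = -9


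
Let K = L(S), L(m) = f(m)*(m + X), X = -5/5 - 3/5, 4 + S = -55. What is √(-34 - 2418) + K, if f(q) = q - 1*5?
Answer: 19392/5 + 2*I*√613 ≈ 3878.4 + 49.518*I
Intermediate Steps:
S = -59 (S = -4 - 55 = -59)
X = -8/5 (X = -5*⅕ - 3*⅕ = -1 - ⅗ = -8/5 ≈ -1.6000)
f(q) = -5 + q (f(q) = q - 5 = -5 + q)
L(m) = (-5 + m)*(-8/5 + m) (L(m) = (-5 + m)*(m - 8/5) = (-5 + m)*(-8/5 + m))
K = 19392/5 (K = (-8 + 5*(-59))*(-5 - 59)/5 = (⅕)*(-8 - 295)*(-64) = (⅕)*(-303)*(-64) = 19392/5 ≈ 3878.4)
√(-34 - 2418) + K = √(-34 - 2418) + 19392/5 = √(-2452) + 19392/5 = 2*I*√613 + 19392/5 = 19392/5 + 2*I*√613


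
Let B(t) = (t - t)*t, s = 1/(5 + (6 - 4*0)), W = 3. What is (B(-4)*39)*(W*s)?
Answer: 0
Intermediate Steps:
s = 1/11 (s = 1/(5 + (6 + 0)) = 1/(5 + 6) = 1/11 ≈ 0.090909)
B(t) = 0 (B(t) = 0*t = 0)
(B(-4)*39)*(W*s) = (0*39)*(3*(1/11)) = 0*(3/11) = 0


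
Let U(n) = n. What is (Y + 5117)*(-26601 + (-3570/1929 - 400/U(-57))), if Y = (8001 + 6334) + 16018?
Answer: -34574874859070/36651 ≈ -9.4335e+8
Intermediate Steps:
Y = 30353 (Y = 14335 + 16018 = 30353)
(Y + 5117)*(-26601 + (-3570/1929 - 400/U(-57))) = (30353 + 5117)*(-26601 + (-3570/1929 - 400/(-57))) = 35470*(-26601 + (-3570*1/1929 - 400*(-1/57))) = 35470*(-26601 + (-1190/643 + 400/57)) = 35470*(-26601 + 189370/36651) = 35470*(-974763881/36651) = -34574874859070/36651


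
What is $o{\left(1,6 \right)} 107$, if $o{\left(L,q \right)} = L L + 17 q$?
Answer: $11021$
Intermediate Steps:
$o{\left(L,q \right)} = L^{2} + 17 q$
$o{\left(1,6 \right)} 107 = \left(1^{2} + 17 \cdot 6\right) 107 = \left(1 + 102\right) 107 = 103 \cdot 107 = 11021$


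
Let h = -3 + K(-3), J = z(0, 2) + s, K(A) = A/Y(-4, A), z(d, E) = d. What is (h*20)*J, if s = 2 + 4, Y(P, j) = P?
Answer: -270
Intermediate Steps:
s = 6
K(A) = -A/4 (K(A) = A/(-4) = A*(-¼) = -A/4)
J = 6 (J = 0 + 6 = 6)
h = -9/4 (h = -3 - ¼*(-3) = -3 + ¾ = -9/4 ≈ -2.2500)
(h*20)*J = -9/4*20*6 = -45*6 = -270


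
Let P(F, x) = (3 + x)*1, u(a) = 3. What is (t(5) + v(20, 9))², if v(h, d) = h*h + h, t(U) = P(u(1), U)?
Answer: 183184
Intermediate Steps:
P(F, x) = 3 + x
t(U) = 3 + U
v(h, d) = h + h² (v(h, d) = h² + h = h + h²)
(t(5) + v(20, 9))² = ((3 + 5) + 20*(1 + 20))² = (8 + 20*21)² = (8 + 420)² = 428² = 183184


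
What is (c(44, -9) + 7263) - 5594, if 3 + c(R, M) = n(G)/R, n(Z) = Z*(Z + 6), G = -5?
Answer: 73299/44 ≈ 1665.9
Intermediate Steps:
n(Z) = Z*(6 + Z)
c(R, M) = -3 - 5/R (c(R, M) = -3 + (-5*(6 - 5))/R = -3 + (-5*1)/R = -3 - 5/R)
(c(44, -9) + 7263) - 5594 = ((-3 - 5/44) + 7263) - 5594 = (-137/44 + 7263) - 5594 = 319435/44 - 5594 = 73299/44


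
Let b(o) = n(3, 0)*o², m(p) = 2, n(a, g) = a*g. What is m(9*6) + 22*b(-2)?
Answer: 2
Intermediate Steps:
b(o) = 0 (b(o) = (3*0)*o² = 0*o² = 0)
m(9*6) + 22*b(-2) = 2 + 22*0 = 2 + 0 = 2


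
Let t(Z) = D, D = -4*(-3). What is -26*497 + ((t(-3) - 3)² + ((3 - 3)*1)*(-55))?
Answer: -12841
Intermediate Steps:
D = 12
t(Z) = 12
-26*497 + ((t(-3) - 3)² + ((3 - 3)*1)*(-55)) = -26*497 + ((12 - 3)² + ((3 - 3)*1)*(-55)) = -12922 + (9² + (0*1)*(-55)) = -12922 + (81 + 0*(-55)) = -12922 + (81 + 0) = -12922 + 81 = -12841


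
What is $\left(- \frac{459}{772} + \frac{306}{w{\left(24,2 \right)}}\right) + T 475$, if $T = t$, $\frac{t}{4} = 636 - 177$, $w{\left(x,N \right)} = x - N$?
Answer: $\frac{7405986267}{8492} \approx 8.7211 \cdot 10^{5}$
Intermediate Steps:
$t = 1836$ ($t = 4 \left(636 - 177\right) = 4 \cdot 459 = 1836$)
$T = 1836$
$\left(- \frac{459}{772} + \frac{306}{w{\left(24,2 \right)}}\right) + T 475 = \left(- \frac{459}{772} + \frac{306}{24 - 2}\right) + 1836 \cdot 475 = \left(\left(-459\right) \frac{1}{772} + \frac{306}{24 - 2}\right) + 872100 = \left(- \frac{459}{772} + \frac{306}{22}\right) + 872100 = \left(- \frac{459}{772} + 306 \cdot \frac{1}{22}\right) + 872100 = \left(- \frac{459}{772} + \frac{153}{11}\right) + 872100 = \frac{113067}{8492} + 872100 = \frac{7405986267}{8492}$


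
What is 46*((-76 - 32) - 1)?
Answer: -5014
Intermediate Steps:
46*((-76 - 32) - 1) = 46*(-108 - 1) = 46*(-109) = -5014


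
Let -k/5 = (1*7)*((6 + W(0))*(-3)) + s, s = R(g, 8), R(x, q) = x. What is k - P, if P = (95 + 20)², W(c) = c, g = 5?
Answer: -12620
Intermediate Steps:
P = 13225 (P = 115² = 13225)
s = 5
k = 605 (k = -5*((1*7)*((6 + 0)*(-3)) + 5) = -5*(7*(6*(-3)) + 5) = -5*(7*(-18) + 5) = -5*(-126 + 5) = -5*(-121) = 605)
k - P = 605 - 1*13225 = 605 - 13225 = -12620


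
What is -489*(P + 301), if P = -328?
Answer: 13203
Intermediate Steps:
-489*(P + 301) = -489*(-328 + 301) = -489*(-27) = 13203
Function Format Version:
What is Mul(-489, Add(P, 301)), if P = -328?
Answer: 13203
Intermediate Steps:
Mul(-489, Add(P, 301)) = Mul(-489, Add(-328, 301)) = Mul(-489, -27) = 13203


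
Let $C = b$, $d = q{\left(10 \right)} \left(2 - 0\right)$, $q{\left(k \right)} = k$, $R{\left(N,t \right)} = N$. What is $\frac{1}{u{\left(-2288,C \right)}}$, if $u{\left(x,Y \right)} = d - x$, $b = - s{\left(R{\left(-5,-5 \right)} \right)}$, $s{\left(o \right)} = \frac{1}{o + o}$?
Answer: $\frac{1}{2308} \approx 0.00043328$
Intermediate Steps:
$s{\left(o \right)} = \frac{1}{2 o}$
$d = 20$ ($d = 10 \left(2 - 0\right) = 10 \left(2 + 0\right) = 10 \cdot 2 = 20$)
$b = \frac{1}{10}$ ($b = - \frac{1}{2 \left(-5\right)} = - \frac{-1}{2 \cdot 5} = \left(-1\right) \left(- \frac{1}{10}\right) = \frac{1}{10} \approx 0.1$)
$C = \frac{1}{10} \approx 0.1$
$u{\left(x,Y \right)} = 20 - x$
$\frac{1}{u{\left(-2288,C \right)}} = \frac{1}{20 - -2288} = \frac{1}{20 + 2288} = \frac{1}{2308}$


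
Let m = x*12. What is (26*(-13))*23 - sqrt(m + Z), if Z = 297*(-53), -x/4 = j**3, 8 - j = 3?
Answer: -7774 - I*sqrt(21741) ≈ -7774.0 - 147.45*I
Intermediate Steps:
j = 5 (j = 8 - 1*3 = 8 - 3 = 5)
x = -500 (x = -4*5**3 = -4*125 = -500)
Z = -15741
m = -6000 (m = -500*12 = -6000)
(26*(-13))*23 - sqrt(m + Z) = (26*(-13))*23 - sqrt(-6000 - 15741) = -338*23 - sqrt(-21741) = -7774 - I*sqrt(21741)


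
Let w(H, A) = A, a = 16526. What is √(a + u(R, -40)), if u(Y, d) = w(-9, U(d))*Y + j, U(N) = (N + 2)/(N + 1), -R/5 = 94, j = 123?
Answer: √24626589/39 ≈ 127.24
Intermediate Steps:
R = -470 (R = -5*94 = -470)
U(N) = (2 + N)/(1 + N)
u(Y, d) = 123 + Y*(2 + d)/(1 + d) (u(Y, d) = ((2 + d)/(1 + d))*Y + 123 = Y*(2 + d)/(1 + d) + 123 = 123 + Y*(2 + d)/(1 + d))
√(a + u(R, -40)) = √(16526 + (123 + 123*(-40) - 470*(2 - 40))/(1 - 40)) = √(16526 + (123 - 4920 - 470*(-38))/(-39)) = √(16526 - (123 - 4920 + 17860)/39) = √(16526 - 1/39*13063) = √(16526 - 13063/39) = √(631451/39) = √24626589/39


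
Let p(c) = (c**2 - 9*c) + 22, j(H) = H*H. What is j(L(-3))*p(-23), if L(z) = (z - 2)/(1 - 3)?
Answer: 9475/2 ≈ 4737.5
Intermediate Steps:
L(z) = 1 - z/2 (L(z) = (-2 + z)/(-2) = (-2 + z)*(-1/2) = 1 - z/2)
j(H) = H**2
p(c) = 22 + c**2 - 9*c
j(L(-3))*p(-23) = (1 - 1/2*(-3))**2*(22 + (-23)**2 - 9*(-23)) = (1 + 3/2)**2*(22 + 529 + 207) = (5/2)**2*758 = (25/4)*758 = 9475/2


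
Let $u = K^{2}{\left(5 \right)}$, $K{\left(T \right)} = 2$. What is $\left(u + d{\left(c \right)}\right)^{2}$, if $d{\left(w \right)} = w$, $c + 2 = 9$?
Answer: $121$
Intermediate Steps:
$c = 7$ ($c = -2 + 9 = 7$)
$u = 4$ ($u = 2^{2} = 4$)
$\left(u + d{\left(c \right)}\right)^{2} = \left(4 + 7\right)^{2} = 11^{2} = 121$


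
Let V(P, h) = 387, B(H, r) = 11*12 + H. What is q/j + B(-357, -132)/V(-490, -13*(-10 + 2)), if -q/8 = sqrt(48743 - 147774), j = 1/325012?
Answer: -25/43 - 2600096*I*sqrt(99031) ≈ -0.5814 - 8.1823e+8*I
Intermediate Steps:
B(H, r) = 132 + H
j = 1/325012 ≈ 3.0768e-6
q = -8*I*sqrt(99031) (q = -8*sqrt(48743 - 147774) = -8*I*sqrt(99031) ≈ -2517.5*I)
q/j + B(-357, -132)/V(-490, -13*(-10 + 2)) = (-8*I*sqrt(99031))/(1/325012) + (132 - 357)/387 = -8*I*sqrt(99031)*325012 - 225*1/387 = -2600096*I*sqrt(99031) - 25/43 = -25/43 - 2600096*I*sqrt(99031)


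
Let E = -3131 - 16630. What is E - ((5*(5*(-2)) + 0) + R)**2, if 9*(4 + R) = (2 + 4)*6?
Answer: -22261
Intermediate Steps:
R = 0 (R = -4 + ((2 + 4)*6)/9 = -4 + (6*6)/9 = -4 + (1/9)*36 = -4 + 4 = 0)
E = -19761
E - ((5*(5*(-2)) + 0) + R)**2 = -19761 - ((5*(5*(-2)) + 0) + 0)**2 = -19761 - ((5*(-10) + 0) + 0)**2 = -19761 - ((-50 + 0) + 0)**2 = -19761 - (-50 + 0)**2 = -19761 - 1*(-50)**2 = -19761 - 1*2500 = -19761 - 2500 = -22261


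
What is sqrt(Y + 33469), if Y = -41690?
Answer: I*sqrt(8221) ≈ 90.67*I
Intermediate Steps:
sqrt(Y + 33469) = sqrt(-41690 + 33469) = sqrt(-8221) = I*sqrt(8221)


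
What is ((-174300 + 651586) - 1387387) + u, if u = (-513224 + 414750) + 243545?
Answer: -765030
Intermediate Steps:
u = 145071 (u = -98474 + 243545 = 145071)
((-174300 + 651586) - 1387387) + u = ((-174300 + 651586) - 1387387) + 145071 = (477286 - 1387387) + 145071 = -910101 + 145071 = -765030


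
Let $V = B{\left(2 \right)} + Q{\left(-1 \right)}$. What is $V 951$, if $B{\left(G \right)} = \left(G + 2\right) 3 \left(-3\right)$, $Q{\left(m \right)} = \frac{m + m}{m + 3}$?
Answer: $-35187$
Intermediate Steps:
$Q{\left(m \right)} = \frac{2 m}{3 + m}$
$B{\left(G \right)} = -18 - 9 G$ ($B{\left(G \right)} = \left(2 + G\right) \left(-9\right) = -18 - 9 G$)
$V = -37$ ($V = \left(-18 - 18\right) + 2 \left(-1\right) \frac{1}{3 - 1} = \left(-18 - 18\right) + 2 \left(-1\right) \frac{1}{2} = -36 + 2 \left(-1\right) \frac{1}{2} = -36 - 1 = -37$)
$V 951 = \left(-37\right) 951 = -35187$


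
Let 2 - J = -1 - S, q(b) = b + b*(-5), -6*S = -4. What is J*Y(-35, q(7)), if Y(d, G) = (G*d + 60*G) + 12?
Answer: -7568/3 ≈ -2522.7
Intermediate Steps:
S = 2/3 (S = -1/6*(-4) = 2/3 ≈ 0.66667)
q(b) = -4*b (q(b) = b - 5*b = -4*b)
Y(d, G) = 12 + 60*G + G*d (Y(d, G) = (60*G + G*d) + 12 = 12 + 60*G + G*d)
J = 11/3 (J = 2 - (-1 - 1*2/3) = 2 - (-1 - 2/3) = 2 - 1*(-5/3) = 2 + 5/3 = 11/3 ≈ 3.6667)
J*Y(-35, q(7)) = 11*(12 + 60*(-4*7) - 4*7*(-35))/3 = 11*(12 + 60*(-28) - 28*(-35))/3 = 11*(12 - 1680 + 980)/3 = (11/3)*(-688) = -7568/3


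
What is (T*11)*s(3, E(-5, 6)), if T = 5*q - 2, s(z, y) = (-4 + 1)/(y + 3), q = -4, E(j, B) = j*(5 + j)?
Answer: 242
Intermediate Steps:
s(z, y) = -3/(3 + y)
T = -22 (T = 5*(-4) - 2 = -20 - 2 = -22)
(T*11)*s(3, E(-5, 6)) = (-22*11)*(-3/(3 - 5*(5 - 5))) = -(-726)/(3 - 5*0) = -(-726)/(3 + 0) = -(-726)/3 = -242*(-1) = 242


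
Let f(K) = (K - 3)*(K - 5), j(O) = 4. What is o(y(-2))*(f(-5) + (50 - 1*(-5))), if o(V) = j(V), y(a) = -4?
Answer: 540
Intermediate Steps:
o(V) = 4
f(K) = (-5 + K)*(-3 + K) (f(K) = (-3 + K)*(-5 + K) = (-5 + K)*(-3 + K))
o(y(-2))*(f(-5) + (50 - 1*(-5))) = 4*((15 + (-5)**2 - 8*(-5)) + (50 - 1*(-5))) = 4*((15 + 25 + 40) + (50 + 5)) = 4*(80 + 55) = 4*135 = 540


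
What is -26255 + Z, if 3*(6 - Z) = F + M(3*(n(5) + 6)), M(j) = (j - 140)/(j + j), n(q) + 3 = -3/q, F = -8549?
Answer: -631699/27 ≈ -23396.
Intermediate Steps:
n(q) = -3 - 3/q
M(j) = (-140 + j)/(2*j) (M(j) = (-140 + j)/((2*j)) = (-140 + j)*(1/(2*j)) = (-140 + j)/(2*j))
Z = 77186/27 (Z = 6 - (-8549 + (-140 + 3*((-3 - 3/5) + 6))/(2*((3*((-3 - 3/5) + 6)))))/3 = 6 - (-8549 + (-140 + 3*((-3 - 3*⅕) + 6))/(2*((3*((-3 - 3*⅕) + 6)))))/3 = 6 - (-8549 + (-140 + 3*((-3 - ⅗) + 6))/(2*((3*((-3 - ⅗) + 6)))))/3 = 6 - (-8549 + (-140 + 3*(-18/5 + 6))/(2*((3*(-18/5 + 6)))))/3 = 6 - (-8549 + (-140 + 3*(12/5))/(2*((3*(12/5)))))/3 = 6 - (-8549 + (-140 + 36/5)/(2*(36/5)))/3 = 6 - (-8549 + (½)*(5/36)*(-664/5))/3 = 6 - (-8549 - 83/9)/3 = 6 - ⅓*(-77024/9) = 6 + 77024/27 = 77186/27 ≈ 2858.7)
-26255 + Z = -26255 + 77186/27 = -631699/27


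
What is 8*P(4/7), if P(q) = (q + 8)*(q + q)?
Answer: 3840/49 ≈ 78.367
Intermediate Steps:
P(q) = 2*q*(8 + q) (P(q) = (8 + q)*(2*q) = 2*q*(8 + q))
8*P(4/7) = 8*(2*(4/7)*(8 + 4/7)) = 8*(2*(4/7)*(60/7)) = 8*(480/49) = 3840/49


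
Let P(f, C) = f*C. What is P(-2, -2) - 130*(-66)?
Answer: 8584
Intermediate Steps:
P(f, C) = C*f
P(-2, -2) - 130*(-66) = -2*(-2) - 130*(-66) = 4 + 8580 = 8584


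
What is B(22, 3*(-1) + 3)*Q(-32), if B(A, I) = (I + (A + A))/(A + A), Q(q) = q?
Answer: -32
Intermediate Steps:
B(A, I) = (I + 2*A)/(2*A) (B(A, I) = (I + 2*A)/((2*A)) = (I + 2*A)*(1/(2*A)) = (I + 2*A)/(2*A))
B(22, 3*(-1) + 3)*Q(-32) = ((22 + (3*(-1) + 3)/2)/22)*(-32) = ((22 + (-3 + 3)/2)/22)*(-32) = ((22 + (½)*0)/22)*(-32) = ((22 + 0)/22)*(-32) = ((1/22)*22)*(-32) = 1*(-32) = -32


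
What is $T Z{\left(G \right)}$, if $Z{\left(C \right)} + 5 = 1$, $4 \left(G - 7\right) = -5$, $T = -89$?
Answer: $356$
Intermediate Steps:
$G = \frac{23}{4}$ ($G = 7 + \frac{1}{4} \left(-5\right) = 7 - \frac{5}{4} = \frac{23}{4} \approx 5.75$)
$Z{\left(C \right)} = -4$ ($Z{\left(C \right)} = -5 + 1 = -4$)
$T Z{\left(G \right)} = \left(-89\right) \left(-4\right) = 356$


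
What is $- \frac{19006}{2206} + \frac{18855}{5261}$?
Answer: $- \frac{29198218}{5802883} \approx -5.0317$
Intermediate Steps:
$- \frac{19006}{2206} + \frac{18855}{5261} = \left(-19006\right) \frac{1}{2206} + 18855 \cdot \frac{1}{5261} = - \frac{9503}{1103} + \frac{18855}{5261} = - \frac{29198218}{5802883}$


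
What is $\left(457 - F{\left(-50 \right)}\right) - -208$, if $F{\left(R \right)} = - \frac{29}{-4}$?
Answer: $\frac{2631}{4} \approx 657.75$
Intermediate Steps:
$F{\left(R \right)} = \frac{29}{4}$ ($F{\left(R \right)} = \left(-29\right) \left(- \frac{1}{4}\right) = \frac{29}{4}$)
$\left(457 - F{\left(-50 \right)}\right) - -208 = \left(457 - \frac{29}{4}\right) - -208 = \left(457 - \frac{29}{4}\right) + 208 = \frac{1799}{4} + 208 = \frac{2631}{4}$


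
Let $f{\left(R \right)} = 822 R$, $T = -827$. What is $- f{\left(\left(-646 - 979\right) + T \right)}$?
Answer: $2015544$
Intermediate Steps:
$- f{\left(\left(-646 - 979\right) + T \right)} = - 822 \left(\left(-646 - 979\right) - 827\right) = - 822 \left(-1625 - 827\right) = - 822 \left(-2452\right) = \left(-1\right) \left(-2015544\right) = 2015544$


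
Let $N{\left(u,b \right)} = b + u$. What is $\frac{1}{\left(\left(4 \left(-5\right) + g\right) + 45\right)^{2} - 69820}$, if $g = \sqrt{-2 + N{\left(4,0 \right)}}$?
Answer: $- \frac{69193}{4787666249} - \frac{50 \sqrt{2}}{4787666249} \approx -1.4467 \cdot 10^{-5}$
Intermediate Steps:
$g = \sqrt{2}$ ($g = \sqrt{-2 + \left(0 + 4\right)} = \sqrt{-2 + 4} = \sqrt{2} \approx 1.4142$)
$\frac{1}{\left(\left(4 \left(-5\right) + g\right) + 45\right)^{2} - 69820} = \frac{1}{\left(\left(4 \left(-5\right) + \sqrt{2}\right) + 45\right)^{2} - 69820} = \frac{1}{\left(\left(-20 + \sqrt{2}\right) + 45\right)^{2} - 69820} = \frac{1}{\left(25 + \sqrt{2}\right)^{2} - 69820} = \frac{1}{-69820 + \left(25 + \sqrt{2}\right)^{2}}$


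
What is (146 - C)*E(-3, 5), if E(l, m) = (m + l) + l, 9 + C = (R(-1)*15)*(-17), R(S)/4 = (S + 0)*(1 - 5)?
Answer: -4235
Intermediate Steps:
R(S) = -16*S (R(S) = 4*((S + 0)*(1 - 5)) = 4*(S*(-4)) = 4*(-4*S) = -16*S)
C = -4089 (C = -9 + (-16*(-1)*15)*(-17) = -9 + (16*15)*(-17) = -9 + 240*(-17) = -9 - 4080 = -4089)
E(l, m) = m + 2*l (E(l, m) = (l + m) + l = m + 2*l)
(146 - C)*E(-3, 5) = (146 - 1*(-4089))*(5 + 2*(-3)) = (146 + 4089)*(5 - 6) = 4235*(-1) = -4235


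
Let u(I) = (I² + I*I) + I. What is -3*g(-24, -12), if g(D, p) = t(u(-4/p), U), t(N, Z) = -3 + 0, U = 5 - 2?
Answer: 9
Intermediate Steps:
u(I) = I + 2*I² (u(I) = (I² + I²) + I = 2*I² + I = I + 2*I²)
U = 3
t(N, Z) = -3
g(D, p) = -3
-3*g(-24, -12) = -3*(-3) = 9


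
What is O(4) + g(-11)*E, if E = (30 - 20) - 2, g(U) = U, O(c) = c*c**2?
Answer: -24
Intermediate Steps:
O(c) = c**3
E = 8 (E = 10 - 2 = 8)
O(4) + g(-11)*E = 4**3 - 11*8 = 64 - 88 = -24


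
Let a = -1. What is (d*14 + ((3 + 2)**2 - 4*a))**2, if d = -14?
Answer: 27889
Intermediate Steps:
(d*14 + ((3 + 2)**2 - 4*a))**2 = (-14*14 + ((3 + 2)**2 - 4*(-1)))**2 = (-196 + (5**2 + 4))**2 = (-196 + (25 + 4))**2 = (-196 + 29)**2 = (-167)**2 = 27889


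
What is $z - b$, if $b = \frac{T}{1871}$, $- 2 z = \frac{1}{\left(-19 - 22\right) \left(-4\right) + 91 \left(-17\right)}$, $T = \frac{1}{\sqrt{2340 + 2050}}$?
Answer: $\frac{1}{2766} - \frac{\sqrt{4390}}{8213690} \approx 0.00035347$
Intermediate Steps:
$T = \frac{\sqrt{4390}}{4390}$ ($T = \frac{1}{\sqrt{4390}} = \frac{\sqrt{4390}}{4390} \approx 0.015093$)
$z = \frac{1}{2766}$ ($z = - \frac{1}{2 \left(\left(-19 - 22\right) \left(-4\right) + 91 \left(-17\right)\right)} = - \frac{1}{2 \left(\left(-41\right) \left(-4\right) - 1547\right)} = - \frac{1}{2 \left(164 - 1547\right)} = - \frac{1}{2 \left(-1383\right)} = \left(- \frac{1}{2}\right) \left(- \frac{1}{1383}\right) = \frac{1}{2766} \approx 0.00036153$)
$b = \frac{\sqrt{4390}}{8213690}$ ($b = \frac{\frac{1}{4390} \sqrt{4390}}{1871} = \frac{\sqrt{4390}}{4390} \cdot \frac{1}{1871} = \frac{\sqrt{4390}}{8213690} \approx 8.0667 \cdot 10^{-6}$)
$z - b = \frac{1}{2766} - \frac{\sqrt{4390}}{8213690}$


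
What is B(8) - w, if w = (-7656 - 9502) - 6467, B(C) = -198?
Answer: 23427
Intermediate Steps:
w = -23625 (w = -17158 - 6467 = -23625)
B(8) - w = -198 - 1*(-23625) = -198 + 23625 = 23427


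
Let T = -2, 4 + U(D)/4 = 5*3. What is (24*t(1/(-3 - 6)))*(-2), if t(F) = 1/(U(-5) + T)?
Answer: -8/7 ≈ -1.1429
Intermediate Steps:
U(D) = 44 (U(D) = -16 + 4*(5*3) = -16 + 4*15 = -16 + 60 = 44)
t(F) = 1/42 (t(F) = 1/(44 - 2) = 1/42)
(24*t(1/(-3 - 6)))*(-2) = (24*(1/42))*(-2) = (4/7)*(-2) = -8/7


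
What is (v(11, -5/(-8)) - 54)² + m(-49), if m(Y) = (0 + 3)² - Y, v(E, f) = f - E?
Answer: 268937/64 ≈ 4202.1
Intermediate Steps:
m(Y) = 9 - Y (m(Y) = 3² - Y = 9 - Y)
(v(11, -5/(-8)) - 54)² + m(-49) = ((-5/(-8) - 1*11) - 54)² + (9 - 1*(-49)) = ((-5*(-⅛) - 11) - 54)² + (9 + 49) = ((5/8 - 11) - 54)² + 58 = (-83/8 - 54)² + 58 = (-515/8)² + 58 = 265225/64 + 58 = 268937/64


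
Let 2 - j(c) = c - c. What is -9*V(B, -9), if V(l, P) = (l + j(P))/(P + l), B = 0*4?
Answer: 2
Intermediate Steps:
j(c) = 2 (j(c) = 2 - (c - c) = 2 - 1*0 = 2 + 0 = 2)
B = 0
V(l, P) = (2 + l)/(P + l) (V(l, P) = (l + 2)/(P + l) = (2 + l)/(P + l))
-9*V(B, -9) = -9*(2 + 0)/(-9 + 0) = -9*2/(-9) = -(-1)*2 = -9*(-2/9) = 2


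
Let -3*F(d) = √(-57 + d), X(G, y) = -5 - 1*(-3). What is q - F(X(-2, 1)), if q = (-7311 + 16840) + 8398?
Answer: 17927 + I*√59/3 ≈ 17927.0 + 2.5604*I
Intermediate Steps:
X(G, y) = -2 (X(G, y) = -5 + 3 = -2)
F(d) = -√(-57 + d)/3
q = 17927 (q = 9529 + 8398 = 17927)
q - F(X(-2, 1)) = 17927 - (-1)*√(-57 - 2)/3 = 17927 - (-1)*√(-59)/3 = 17927 - (-1)*I*√59/3 = 17927 + I*√59/3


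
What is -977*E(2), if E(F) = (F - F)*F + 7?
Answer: -6839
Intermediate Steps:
E(F) = 7 (E(F) = 0*F + 7 = 0 + 7 = 7)
-977*E(2) = -977*7 = -6839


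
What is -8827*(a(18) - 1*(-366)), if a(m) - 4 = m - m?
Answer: -3265990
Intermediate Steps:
a(m) = 4 (a(m) = 4 + (m - m) = 4 + 0 = 4)
-8827*(a(18) - 1*(-366)) = -8827*(4 - 1*(-366)) = -8827*(4 + 366) = -8827*370 = -3265990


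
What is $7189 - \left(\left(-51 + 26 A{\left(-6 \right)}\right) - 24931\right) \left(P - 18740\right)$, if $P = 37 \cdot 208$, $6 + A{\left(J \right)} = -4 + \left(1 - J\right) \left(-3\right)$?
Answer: $-284795483$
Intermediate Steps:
$A{\left(J \right)} = -13 + 3 J$ ($A{\left(J \right)} = -6 + \left(-4 + \left(1 - J\right) \left(-3\right)\right) = -6 + \left(-4 + \left(-3 + 3 J\right)\right) = -6 + \left(-7 + 3 J\right) = -13 + 3 J$)
$P = 7696$
$7189 - \left(\left(-51 + 26 A{\left(-6 \right)}\right) - 24931\right) \left(P - 18740\right) = 7189 - \left(\left(-51 + 26 \left(-13 + 3 \left(-6\right)\right)\right) - 24931\right) \left(7696 - 18740\right) = 7189 - \left(\left(-51 + 26 \left(-13 - 18\right)\right) - 24931\right) \left(-11044\right) = 7189 - \left(\left(-51 + 26 \left(-31\right)\right) - 24931\right) \left(-11044\right) = 7189 - \left(\left(-51 - 806\right) - 24931\right) \left(-11044\right) = 7189 - \left(-857 - 24931\right) \left(-11044\right) = 7189 - \left(-25788\right) \left(-11044\right) = 7189 - 284802672 = -284795483$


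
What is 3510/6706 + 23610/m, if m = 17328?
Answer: 18262495/9683464 ≈ 1.8859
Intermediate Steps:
3510/6706 + 23610/m = 3510/6706 + 23610/17328 = 3510*(1/6706) + 23610*(1/17328) = 1755/3353 + 3935/2888 = 18262495/9683464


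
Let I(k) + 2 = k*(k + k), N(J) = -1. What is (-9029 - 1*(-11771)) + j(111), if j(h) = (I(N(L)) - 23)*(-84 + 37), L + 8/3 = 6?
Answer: 3823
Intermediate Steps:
L = 10/3 (L = -8/3 + 6 = 10/3 ≈ 3.3333)
I(k) = -2 + 2*k² (I(k) = -2 + k*(k + k) = -2 + k*(2*k) = -2 + 2*k²)
j(h) = 1081 (j(h) = ((-2 + 2*(-1)²) - 23)*(-84 + 37) = ((-2 + 2*1) - 23)*(-47) = ((-2 + 2) - 23)*(-47) = (0 - 23)*(-47) = -23*(-47) = 1081)
(-9029 - 1*(-11771)) + j(111) = (-9029 - 1*(-11771)) + 1081 = (-9029 + 11771) + 1081 = 2742 + 1081 = 3823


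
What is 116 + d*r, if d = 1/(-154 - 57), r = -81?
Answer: 24557/211 ≈ 116.38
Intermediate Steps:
d = -1/211 (d = 1/(-211) = -1/211 ≈ -0.0047393)
116 + d*r = 116 - 1/211*(-81) = 116 + 81/211 = 24557/211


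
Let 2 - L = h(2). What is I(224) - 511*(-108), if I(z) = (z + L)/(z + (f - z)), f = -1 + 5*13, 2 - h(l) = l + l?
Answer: 883065/16 ≈ 55192.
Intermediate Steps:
h(l) = 2 - 2*l (h(l) = 2 - (l + l) = 2 - 2*l)
L = 4 (L = 2 - (2 - 2*2) = 2 - (2 - 4) = 2 - 1*(-2) = 2 + 2 = 4)
f = 64 (f = -1 + 65 = 64)
I(z) = 1/16 + z/64 (I(z) = (z + 4)/(z + (64 - z)) = (4 + z)/64 = (4 + z)*(1/64) = 1/16 + z/64)
I(224) - 511*(-108) = (1/16 + (1/64)*224) - 511*(-108) = (1/16 + 7/2) + 55188 = 57/16 + 55188 = 883065/16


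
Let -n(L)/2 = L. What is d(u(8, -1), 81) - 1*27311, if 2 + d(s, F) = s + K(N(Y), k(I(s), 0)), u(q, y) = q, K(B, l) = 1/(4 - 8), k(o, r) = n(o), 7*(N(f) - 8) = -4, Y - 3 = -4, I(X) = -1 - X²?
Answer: -109221/4 ≈ -27305.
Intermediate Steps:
n(L) = -2*L
Y = -1 (Y = 3 - 4 = -1)
N(f) = 52/7 (N(f) = 8 + (⅐)*(-4) = 8 - 4/7 = 52/7)
k(o, r) = -2*o
K(B, l) = -¼ (K(B, l) = 1/(-4) = -¼)
d(s, F) = -9/4 + s (d(s, F) = -2 + (s - ¼) = -2 + (-¼ + s) = -9/4 + s)
d(u(8, -1), 81) - 1*27311 = (-9/4 + 8) - 1*27311 = 23/4 - 27311 = -109221/4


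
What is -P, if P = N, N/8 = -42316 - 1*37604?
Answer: 639360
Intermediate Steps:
N = -639360 (N = 8*(-42316 - 1*37604) = 8*(-42316 - 37604) = 8*(-79920) = -639360)
P = -639360
-P = -1*(-639360) = 639360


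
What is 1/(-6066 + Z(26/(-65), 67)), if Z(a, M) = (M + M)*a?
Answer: -5/30598 ≈ -0.00016341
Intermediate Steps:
Z(a, M) = 2*M*a (Z(a, M) = (2*M)*a = 2*M*a)
1/(-6066 + Z(26/(-65), 67)) = 1/(-6066 + 2*67*(26/(-65))) = 1/(-6066 + 2*67*(26*(-1/65))) = 1/(-6066 + 2*67*(-⅖)) = 1/(-6066 - 268/5) = 1/(-30598/5) = -5/30598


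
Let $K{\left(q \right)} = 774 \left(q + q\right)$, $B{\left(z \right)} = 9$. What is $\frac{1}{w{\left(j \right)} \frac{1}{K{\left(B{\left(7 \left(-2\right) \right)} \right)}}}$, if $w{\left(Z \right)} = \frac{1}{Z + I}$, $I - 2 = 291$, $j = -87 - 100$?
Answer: $1476792$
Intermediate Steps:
$j = -187$ ($j = -87 - 100 = -187$)
$I = 293$ ($I = 2 + 291 = 293$)
$w{\left(Z \right)} = \frac{1}{293 + Z}$ ($w{\left(Z \right)} = \frac{1}{Z + 293} = \frac{1}{293 + Z}$)
$K{\left(q \right)} = 1548 q$ ($K{\left(q \right)} = 774 \cdot 2 q = 1548 q$)
$\frac{1}{w{\left(j \right)} \frac{1}{K{\left(B{\left(7 \left(-2\right) \right)} \right)}}} = \frac{1}{\frac{1}{293 - 187} \frac{1}{1548 \cdot 9}} = \frac{1}{\frac{1}{106} \cdot \frac{1}{13932}} = \frac{1}{\frac{1}{1476792}} = 1476792$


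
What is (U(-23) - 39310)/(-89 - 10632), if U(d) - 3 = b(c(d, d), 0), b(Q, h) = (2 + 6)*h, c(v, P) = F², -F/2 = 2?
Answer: 39307/10721 ≈ 3.6664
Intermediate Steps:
F = -4 (F = -2*2 = -4)
c(v, P) = 16 (c(v, P) = (-4)² = 16)
b(Q, h) = 8*h
U(d) = 3 (U(d) = 3 + 8*0 = 3 + 0 = 3)
(U(-23) - 39310)/(-89 - 10632) = (3 - 39310)/(-89 - 10632) = -39307/(-10721) = -39307*(-1/10721) = 39307/10721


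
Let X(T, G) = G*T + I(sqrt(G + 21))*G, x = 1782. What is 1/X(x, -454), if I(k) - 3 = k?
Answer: I/(454*(sqrt(433) - 1785*I)) ≈ -1.2338e-6 + 1.4383e-8*I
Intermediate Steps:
I(k) = 3 + k
X(T, G) = G*T + G*(3 + sqrt(21 + G)) (X(T, G) = G*T + (3 + sqrt(G + 21))*G = G*T + (3 + sqrt(21 + G))*G = G*T + G*(3 + sqrt(21 + G)))
1/X(x, -454) = 1/(-454*(3 + 1782 + sqrt(21 - 454))) = 1/(-454*(3 + 1782 + sqrt(-433))) = 1/(-454*(3 + 1782 + I*sqrt(433))) = 1/(-454*(1785 + I*sqrt(433))) = 1/(-810390 - 454*I*sqrt(433))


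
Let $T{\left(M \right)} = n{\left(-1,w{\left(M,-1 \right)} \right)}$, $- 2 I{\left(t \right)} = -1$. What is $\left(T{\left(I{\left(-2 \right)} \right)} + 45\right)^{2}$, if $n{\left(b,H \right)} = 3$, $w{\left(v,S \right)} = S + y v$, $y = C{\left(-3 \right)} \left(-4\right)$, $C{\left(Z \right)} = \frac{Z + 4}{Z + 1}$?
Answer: $2304$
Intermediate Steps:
$C{\left(Z \right)} = \frac{4 + Z}{1 + Z}$
$y = 2$ ($y = \frac{4 - 3}{1 - 3} \left(-4\right) = \frac{1}{-2} \cdot 1 \left(-4\right) = \left(- \frac{1}{2}\right) 1 \left(-4\right) = \left(- \frac{1}{2}\right) \left(-4\right) = 2$)
$I{\left(t \right)} = \frac{1}{2}$ ($I{\left(t \right)} = \left(- \frac{1}{2}\right) \left(-1\right) = \frac{1}{2}$)
$w{\left(v,S \right)} = S + 2 v$
$T{\left(M \right)} = 3$
$\left(T{\left(I{\left(-2 \right)} \right)} + 45\right)^{2} = \left(3 + 45\right)^{2} = 48^{2} = 2304$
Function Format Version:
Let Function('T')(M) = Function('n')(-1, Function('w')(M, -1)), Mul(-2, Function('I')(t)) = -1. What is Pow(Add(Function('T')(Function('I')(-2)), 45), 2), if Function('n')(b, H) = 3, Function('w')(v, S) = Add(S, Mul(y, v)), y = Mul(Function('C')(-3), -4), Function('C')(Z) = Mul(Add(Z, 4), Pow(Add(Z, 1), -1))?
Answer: 2304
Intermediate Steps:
Function('C')(Z) = Mul(Pow(Add(1, Z), -1), Add(4, Z)) (Function('C')(Z) = Mul(Add(4, Z), Pow(Add(1, Z), -1)) = Mul(Pow(Add(1, Z), -1), Add(4, Z)))
y = 2 (y = Mul(Mul(Pow(Add(1, -3), -1), Add(4, -3)), -4) = Mul(Mul(Pow(-2, -1), 1), -4) = Mul(Mul(Rational(-1, 2), 1), -4) = Mul(Rational(-1, 2), -4) = 2)
Function('I')(t) = Rational(1, 2) (Function('I')(t) = Mul(Rational(-1, 2), -1) = Rational(1, 2))
Function('w')(v, S) = Add(S, Mul(2, v))
Function('T')(M) = 3
Pow(Add(Function('T')(Function('I')(-2)), 45), 2) = Pow(Add(3, 45), 2) = Pow(48, 2) = 2304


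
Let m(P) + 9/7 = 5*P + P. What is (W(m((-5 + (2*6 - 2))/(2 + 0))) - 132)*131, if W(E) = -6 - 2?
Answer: -18340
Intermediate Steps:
m(P) = -9/7 + 6*P (m(P) = -9/7 + (5*P + P) = -9/7 + 6*P)
W(E) = -8
(W(m((-5 + (2*6 - 2))/(2 + 0))) - 132)*131 = (-8 - 132)*131 = -140*131 = -18340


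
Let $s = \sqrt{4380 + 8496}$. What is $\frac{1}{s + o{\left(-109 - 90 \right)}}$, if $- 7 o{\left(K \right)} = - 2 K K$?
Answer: $\frac{277207}{3136162940} - \frac{49 \sqrt{3219}}{3136162940} \approx 8.7504 \cdot 10^{-5}$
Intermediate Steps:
$o{\left(K \right)} = \frac{2 K^{2}}{7}$ ($o{\left(K \right)} = - \frac{- 2 K K}{7} = - \frac{\left(-2\right) K^{2}}{7} = \frac{2 K^{2}}{7}$)
$s = 2 \sqrt{3219}$ ($s = \sqrt{12876} = 2 \sqrt{3219} \approx 113.47$)
$\frac{1}{s + o{\left(-109 - 90 \right)}} = \frac{1}{2 \sqrt{3219} + \frac{2 \left(-109 - 90\right)^{2}}{7}} = \frac{1}{2 \sqrt{3219} + \frac{2 \left(-199\right)^{2}}{7}} = \frac{1}{2 \sqrt{3219} + \frac{2}{7} \cdot 39601} = \frac{1}{2 \sqrt{3219} + \frac{79202}{7}} = \frac{1}{\frac{79202}{7} + 2 \sqrt{3219}}$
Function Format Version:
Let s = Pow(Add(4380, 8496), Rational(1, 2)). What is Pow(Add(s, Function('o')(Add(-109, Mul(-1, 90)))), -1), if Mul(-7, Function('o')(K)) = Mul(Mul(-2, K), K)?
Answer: Add(Rational(277207, 3136162940), Mul(Rational(-49, 3136162940), Pow(3219, Rational(1, 2)))) ≈ 8.7504e-5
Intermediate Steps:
Function('o')(K) = Mul(Rational(2, 7), Pow(K, 2)) (Function('o')(K) = Mul(Rational(-1, 7), Mul(Mul(-2, K), K)) = Mul(Rational(-1, 7), Mul(-2, Pow(K, 2))) = Mul(Rational(2, 7), Pow(K, 2)))
s = Mul(2, Pow(3219, Rational(1, 2))) (s = Pow(12876, Rational(1, 2)) = Mul(2, Pow(3219, Rational(1, 2))) ≈ 113.47)
Pow(Add(s, Function('o')(Add(-109, Mul(-1, 90)))), -1) = Pow(Add(Mul(2, Pow(3219, Rational(1, 2))), Mul(Rational(2, 7), Pow(Add(-109, Mul(-1, 90)), 2))), -1) = Pow(Add(Mul(2, Pow(3219, Rational(1, 2))), Mul(Rational(2, 7), Pow(Add(-109, -90), 2))), -1) = Pow(Add(Mul(2, Pow(3219, Rational(1, 2))), Mul(Rational(2, 7), Pow(-199, 2))), -1) = Pow(Add(Mul(2, Pow(3219, Rational(1, 2))), Mul(Rational(2, 7), 39601)), -1) = Pow(Add(Mul(2, Pow(3219, Rational(1, 2))), Rational(79202, 7)), -1) = Pow(Add(Rational(79202, 7), Mul(2, Pow(3219, Rational(1, 2)))), -1)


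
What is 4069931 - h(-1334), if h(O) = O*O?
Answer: 2290375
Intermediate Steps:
h(O) = O**2
4069931 - h(-1334) = 4069931 - 1*(-1334)**2 = 4069931 - 1*1779556 = 4069931 - 1779556 = 2290375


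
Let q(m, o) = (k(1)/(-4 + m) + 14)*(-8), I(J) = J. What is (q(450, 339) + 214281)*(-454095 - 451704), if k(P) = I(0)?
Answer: -193994066031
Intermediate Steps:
k(P) = 0
q(m, o) = -112 (q(m, o) = (0/(-4 + m) + 14)*(-8) = (0 + 14)*(-8) = 14*(-8) = -112)
(q(450, 339) + 214281)*(-454095 - 451704) = (-112 + 214281)*(-454095 - 451704) = 214169*(-905799) = -193994066031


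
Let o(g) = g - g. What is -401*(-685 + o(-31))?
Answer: 274685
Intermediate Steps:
o(g) = 0
-401*(-685 + o(-31)) = -401*(-685 + 0) = -401*(-685) = 274685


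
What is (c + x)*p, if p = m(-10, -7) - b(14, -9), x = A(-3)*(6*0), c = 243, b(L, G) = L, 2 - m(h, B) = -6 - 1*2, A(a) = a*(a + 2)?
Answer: -972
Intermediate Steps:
A(a) = a*(2 + a)
m(h, B) = 10 (m(h, B) = 2 - (-6 - 1*2) = 2 - (-6 - 2) = 2 - 1*(-8) = 2 + 8 = 10)
x = 0 (x = (-3*(2 - 3))*(6*0) = -3*(-1)*0 = 3*0 = 0)
p = -4 (p = 10 - 1*14 = 10 - 14 = -4)
(c + x)*p = (243 + 0)*(-4) = 243*(-4) = -972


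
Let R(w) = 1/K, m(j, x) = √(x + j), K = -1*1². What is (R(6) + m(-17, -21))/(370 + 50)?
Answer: -1/420 + I*√38/420 ≈ -0.002381 + 0.014677*I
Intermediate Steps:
K = -1 (K = -1*1 = -1)
m(j, x) = √(j + x)
R(w) = -1 (R(w) = 1/(-1) = 1*(-1) = -1)
(R(6) + m(-17, -21))/(370 + 50) = (-1 + √(-17 - 21))/(370 + 50) = (-1 + √(-38))/420 = (-1 + I*√38)*(1/420) = -1/420 + I*√38/420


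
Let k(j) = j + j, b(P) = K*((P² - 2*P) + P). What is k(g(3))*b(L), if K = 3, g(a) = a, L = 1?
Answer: 0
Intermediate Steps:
b(P) = -3*P + 3*P² (b(P) = 3*((P² - 2*P) + P) = 3*(P² - P) = -3*P + 3*P²)
k(j) = 2*j
k(g(3))*b(L) = (2*3)*(3*1*(-1 + 1)) = 6*(3*1*0) = 6*0 = 0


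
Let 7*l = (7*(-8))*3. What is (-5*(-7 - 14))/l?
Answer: -35/8 ≈ -4.3750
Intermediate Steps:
l = -24 (l = ((7*(-8))*3)/7 = (-56*3)/7 = (1/7)*(-168) = -24)
(-5*(-7 - 14))/l = -5*(-7 - 14)/(-24) = -5*(-21)*(-1/24) = 105*(-1/24) = -35/8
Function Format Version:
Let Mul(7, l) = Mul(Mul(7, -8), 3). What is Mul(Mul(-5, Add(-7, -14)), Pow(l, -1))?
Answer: Rational(-35, 8) ≈ -4.3750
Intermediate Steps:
l = -24 (l = Mul(Rational(1, 7), Mul(Mul(7, -8), 3)) = Mul(Rational(1, 7), Mul(-56, 3)) = Mul(Rational(1, 7), -168) = -24)
Mul(Mul(-5, Add(-7, -14)), Pow(l, -1)) = Mul(Mul(-5, Add(-7, -14)), Pow(-24, -1)) = Mul(Mul(-5, -21), Rational(-1, 24)) = Mul(105, Rational(-1, 24)) = Rational(-35, 8)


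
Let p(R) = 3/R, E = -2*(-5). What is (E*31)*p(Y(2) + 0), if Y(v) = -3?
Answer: -310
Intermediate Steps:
E = 10
(E*31)*p(Y(2) + 0) = (10*31)*(3/(-3 + 0)) = 310*(3/(-3)) = 310*(3*(-⅓)) = 310*(-1) = -310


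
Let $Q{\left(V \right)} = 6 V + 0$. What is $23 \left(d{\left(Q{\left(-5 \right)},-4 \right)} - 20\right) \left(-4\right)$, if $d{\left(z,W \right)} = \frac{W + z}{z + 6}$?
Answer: $\frac{5129}{3} \approx 1709.7$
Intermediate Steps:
$Q{\left(V \right)} = 6 V$
$d{\left(z,W \right)} = \frac{W + z}{6 + z}$
$23 \left(d{\left(Q{\left(-5 \right)},-4 \right)} - 20\right) \left(-4\right) = 23 \left(\frac{-4 + 6 \left(-5\right)}{6 + 6 \left(-5\right)} - 20\right) \left(-4\right) = 23 \left(\frac{-4 - 30}{6 - 30} - 20\right) \left(-4\right) = 23 \left(\frac{1}{-24} \left(-34\right) - 20\right) \left(-4\right) = 23 \left(\left(- \frac{1}{24}\right) \left(-34\right) - 20\right) \left(-4\right) = 23 \left(\frac{17}{12} - 20\right) \left(-4\right) = 23 \left(- \frac{223}{12}\right) \left(-4\right) = \left(- \frac{5129}{12}\right) \left(-4\right) = \frac{5129}{3}$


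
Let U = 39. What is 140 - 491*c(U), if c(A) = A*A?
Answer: -746671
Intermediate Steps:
c(A) = A**2
140 - 491*c(U) = 140 - 491*39**2 = 140 - 491*1521 = 140 - 746811 = -746671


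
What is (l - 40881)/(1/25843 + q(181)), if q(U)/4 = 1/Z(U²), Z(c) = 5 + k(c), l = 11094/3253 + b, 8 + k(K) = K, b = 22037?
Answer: -25942323073869686/221415445 ≈ -1.1717e+8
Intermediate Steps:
k(K) = -8 + K
l = 71697455/3253 (l = 11094/3253 + 22037 = 71697455/3253 ≈ 22040.)
Z(c) = -3 + c (Z(c) = 5 + (-8 + c) = -3 + c)
q(U) = 4/(-3 + U²)
(l - 40881)/(1/25843 + q(181)) = (71697455/3253 - 40881)/(1/25843 + 4/(-3 + 181²)) = -61288438/(3253*(1/25843 + 4/(-3 + 32761))) = -61288438/(3253*(1/25843 + 4/32758)) = -61288438/(3253*(1/25843 + 4*(1/32758))) = -61288438/(3253*(1/25843 + 2/16379)) = -61288438/(3253*68065/423282497) = -61288438/3253*423282497/68065 = -25942323073869686/221415445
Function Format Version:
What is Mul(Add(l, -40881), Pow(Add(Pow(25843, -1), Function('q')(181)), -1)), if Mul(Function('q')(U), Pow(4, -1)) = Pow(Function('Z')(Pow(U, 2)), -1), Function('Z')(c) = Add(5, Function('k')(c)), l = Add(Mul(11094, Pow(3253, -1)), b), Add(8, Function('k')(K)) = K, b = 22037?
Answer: Rational(-25942323073869686, 221415445) ≈ -1.1717e+8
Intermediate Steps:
Function('k')(K) = Add(-8, K)
l = Rational(71697455, 3253) (l = Add(Mul(11094, Pow(3253, -1)), 22037) = Add(Mul(11094, Rational(1, 3253)), 22037) = Add(Rational(11094, 3253), 22037) = Rational(71697455, 3253) ≈ 22040.)
Function('Z')(c) = Add(-3, c) (Function('Z')(c) = Add(5, Add(-8, c)) = Add(-3, c))
Function('q')(U) = Mul(4, Pow(Add(-3, Pow(U, 2)), -1))
Mul(Add(l, -40881), Pow(Add(Pow(25843, -1), Function('q')(181)), -1)) = Mul(Add(Rational(71697455, 3253), -40881), Pow(Add(Pow(25843, -1), Mul(4, Pow(Add(-3, Pow(181, 2)), -1))), -1)) = Mul(Rational(-61288438, 3253), Pow(Add(Rational(1, 25843), Mul(4, Pow(Add(-3, 32761), -1))), -1)) = Mul(Rational(-61288438, 3253), Pow(Add(Rational(1, 25843), Mul(4, Pow(32758, -1))), -1)) = Mul(Rational(-61288438, 3253), Pow(Add(Rational(1, 25843), Mul(4, Rational(1, 32758))), -1)) = Mul(Rational(-61288438, 3253), Pow(Add(Rational(1, 25843), Rational(2, 16379)), -1)) = Mul(Rational(-61288438, 3253), Pow(Rational(68065, 423282497), -1)) = Mul(Rational(-61288438, 3253), Rational(423282497, 68065)) = Rational(-25942323073869686, 221415445)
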